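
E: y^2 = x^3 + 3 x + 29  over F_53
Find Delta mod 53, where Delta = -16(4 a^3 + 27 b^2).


4 a^3 + 27 b^2 = 4*3^3 + 27*29^2 = 108 + 22707 = 22815
Delta = -16 * (22815) = -365040
Delta mod 53 = 24

Delta = 24 (mod 53)


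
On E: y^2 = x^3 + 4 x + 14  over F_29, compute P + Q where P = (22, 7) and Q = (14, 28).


P != Q, so use the chord formula.
s = (y2 - y1) / (x2 - x1) = (21) / (21) mod 29 = 1
x3 = s^2 - x1 - x2 mod 29 = 1^2 - 22 - 14 = 23
y3 = s (x1 - x3) - y1 mod 29 = 1 * (22 - 23) - 7 = 21

P + Q = (23, 21)


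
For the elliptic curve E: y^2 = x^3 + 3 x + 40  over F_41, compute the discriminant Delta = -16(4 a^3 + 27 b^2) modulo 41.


4 a^3 + 27 b^2 = 4*3^3 + 27*40^2 = 108 + 43200 = 43308
Delta = -16 * (43308) = -692928
Delta mod 41 = 13

Delta = 13 (mod 41)


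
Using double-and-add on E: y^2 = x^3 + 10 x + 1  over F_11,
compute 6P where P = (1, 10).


k = 6 = 110_2 (binary, LSB first: 011)
Double-and-add from P = (1, 10):
  bit 0 = 0: acc unchanged = O
  bit 1 = 1: acc = O + (10, 10) = (10, 10)
  bit 2 = 1: acc = (10, 10) + (3, 5) = (3, 6)

6P = (3, 6)


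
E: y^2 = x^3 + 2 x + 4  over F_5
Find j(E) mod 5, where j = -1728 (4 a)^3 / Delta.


Delta = -16(4 a^3 + 27 b^2) mod 5 = 1
-1728 * (4 a)^3 = -1728 * (4*2)^3 mod 5 = 4
j = 4 * 1^(-1) mod 5 = 4

j = 4 (mod 5)


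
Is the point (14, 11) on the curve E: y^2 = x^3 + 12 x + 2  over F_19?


Check whether y^2 = x^3 + 12 x + 2 (mod 19) for (x, y) = (14, 11).
LHS: y^2 = 11^2 mod 19 = 7
RHS: x^3 + 12 x + 2 = 14^3 + 12*14 + 2 mod 19 = 7
LHS = RHS

Yes, on the curve


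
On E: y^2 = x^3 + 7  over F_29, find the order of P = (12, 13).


Compute successive multiples of P until we hit O:
  1P = (12, 13)
  2P = (6, 22)
  3P = (6, 7)
  4P = (12, 16)
  5P = O

ord(P) = 5


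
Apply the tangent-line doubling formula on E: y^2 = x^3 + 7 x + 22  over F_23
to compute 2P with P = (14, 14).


Doubling: s = (3 x1^2 + a) / (2 y1)
s = (3*14^2 + 7) / (2*14) mod 23 = 4
x3 = s^2 - 2 x1 mod 23 = 4^2 - 2*14 = 11
y3 = s (x1 - x3) - y1 mod 23 = 4 * (14 - 11) - 14 = 21

2P = (11, 21)


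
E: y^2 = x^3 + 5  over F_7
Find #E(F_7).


For each x in F_7, count y with y^2 = x^3 + 0 x + 5 mod 7:
  x = 3: RHS = 4, y in [2, 5]  -> 2 point(s)
  x = 5: RHS = 4, y in [2, 5]  -> 2 point(s)
  x = 6: RHS = 4, y in [2, 5]  -> 2 point(s)
Affine points: 6. Add the point at infinity: total = 7.

#E(F_7) = 7


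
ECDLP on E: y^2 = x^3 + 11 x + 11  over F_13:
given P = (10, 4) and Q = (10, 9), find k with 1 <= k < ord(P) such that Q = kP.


Enumerate multiples of P until we hit Q = (10, 9):
  1P = (10, 4)
  2P = (5, 10)
  3P = (1, 6)
  4P = (12, 8)
  5P = (8, 0)
  6P = (12, 5)
  7P = (1, 7)
  8P = (5, 3)
  9P = (10, 9)
Match found at i = 9.

k = 9


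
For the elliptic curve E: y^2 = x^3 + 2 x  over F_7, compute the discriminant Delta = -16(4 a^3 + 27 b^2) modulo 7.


4 a^3 + 27 b^2 = 4*2^3 + 27*0^2 = 32 + 0 = 32
Delta = -16 * (32) = -512
Delta mod 7 = 6

Delta = 6 (mod 7)


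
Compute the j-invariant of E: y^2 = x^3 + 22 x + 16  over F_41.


Delta = -16(4 a^3 + 27 b^2) mod 41 = 15
-1728 * (4 a)^3 = -1728 * (4*22)^3 mod 41 = 16
j = 16 * 15^(-1) mod 41 = 12

j = 12 (mod 41)


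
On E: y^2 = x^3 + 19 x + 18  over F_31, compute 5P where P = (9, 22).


k = 5 = 101_2 (binary, LSB first: 101)
Double-and-add from P = (9, 22):
  bit 0 = 1: acc = O + (9, 22) = (9, 22)
  bit 1 = 0: acc unchanged = (9, 22)
  bit 2 = 1: acc = (9, 22) + (15, 12) = (27, 8)

5P = (27, 8)


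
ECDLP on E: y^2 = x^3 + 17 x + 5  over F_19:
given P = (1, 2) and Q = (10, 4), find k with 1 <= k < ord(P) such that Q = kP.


Enumerate multiples of P until we hit Q = (10, 4):
  1P = (1, 2)
  2P = (4, 2)
  3P = (14, 17)
  4P = (15, 14)
  5P = (8, 11)
  6P = (7, 12)
  7P = (18, 14)
  8P = (17, 18)
  9P = (2, 16)
  10P = (3, 8)
  11P = (5, 5)
  12P = (10, 15)
  13P = (0, 10)
  14P = (6, 0)
  15P = (0, 9)
  16P = (10, 4)
Match found at i = 16.

k = 16


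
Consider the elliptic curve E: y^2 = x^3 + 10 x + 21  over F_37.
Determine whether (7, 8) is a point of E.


Check whether y^2 = x^3 + 10 x + 21 (mod 37) for (x, y) = (7, 8).
LHS: y^2 = 8^2 mod 37 = 27
RHS: x^3 + 10 x + 21 = 7^3 + 10*7 + 21 mod 37 = 27
LHS = RHS

Yes, on the curve


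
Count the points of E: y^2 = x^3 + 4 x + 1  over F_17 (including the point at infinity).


For each x in F_17, count y with y^2 = x^3 + 4 x + 1 mod 17:
  x = 0: RHS = 1, y in [1, 16]  -> 2 point(s)
  x = 2: RHS = 0, y in [0]  -> 1 point(s)
  x = 4: RHS = 13, y in [8, 9]  -> 2 point(s)
  x = 7: RHS = 15, y in [7, 10]  -> 2 point(s)
  x = 8: RHS = 1, y in [1, 16]  -> 2 point(s)
  x = 9: RHS = 1, y in [1, 16]  -> 2 point(s)
  x = 10: RHS = 4, y in [2, 15]  -> 2 point(s)
  x = 11: RHS = 16, y in [4, 13]  -> 2 point(s)
  x = 12: RHS = 9, y in [3, 14]  -> 2 point(s)
  x = 14: RHS = 13, y in [8, 9]  -> 2 point(s)
  x = 15: RHS = 2, y in [6, 11]  -> 2 point(s)
  x = 16: RHS = 13, y in [8, 9]  -> 2 point(s)
Affine points: 23. Add the point at infinity: total = 24.

#E(F_17) = 24


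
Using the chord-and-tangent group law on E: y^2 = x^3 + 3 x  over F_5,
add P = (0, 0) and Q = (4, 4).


P != Q, so use the chord formula.
s = (y2 - y1) / (x2 - x1) = (4) / (4) mod 5 = 1
x3 = s^2 - x1 - x2 mod 5 = 1^2 - 0 - 4 = 2
y3 = s (x1 - x3) - y1 mod 5 = 1 * (0 - 2) - 0 = 3

P + Q = (2, 3)


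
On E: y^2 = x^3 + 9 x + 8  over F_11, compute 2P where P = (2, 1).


Doubling: s = (3 x1^2 + a) / (2 y1)
s = (3*2^2 + 9) / (2*1) mod 11 = 5
x3 = s^2 - 2 x1 mod 11 = 5^2 - 2*2 = 10
y3 = s (x1 - x3) - y1 mod 11 = 5 * (2 - 10) - 1 = 3

2P = (10, 3)


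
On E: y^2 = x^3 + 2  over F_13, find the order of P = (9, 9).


Compute successive multiples of P until we hit O:
  1P = (9, 9)
  2P = (5, 6)
  3P = (2, 6)
  4P = (12, 12)
  5P = (6, 7)
  6P = (10, 12)
  7P = (3, 9)
  8P = (1, 4)
  ... (continuing to 19P)
  19P = O

ord(P) = 19


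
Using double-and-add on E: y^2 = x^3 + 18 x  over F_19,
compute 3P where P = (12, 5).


k = 3 = 11_2 (binary, LSB first: 11)
Double-and-add from P = (12, 5):
  bit 0 = 1: acc = O + (12, 5) = (12, 5)
  bit 1 = 1: acc = (12, 5) + (6, 18) = (2, 5)

3P = (2, 5)


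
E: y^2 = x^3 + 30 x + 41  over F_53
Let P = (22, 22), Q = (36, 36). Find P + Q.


P != Q, so use the chord formula.
s = (y2 - y1) / (x2 - x1) = (14) / (14) mod 53 = 1
x3 = s^2 - x1 - x2 mod 53 = 1^2 - 22 - 36 = 49
y3 = s (x1 - x3) - y1 mod 53 = 1 * (22 - 49) - 22 = 4

P + Q = (49, 4)


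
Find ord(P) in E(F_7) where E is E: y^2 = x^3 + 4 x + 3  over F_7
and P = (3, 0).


Compute successive multiples of P until we hit O:
  1P = (3, 0)
  2P = O

ord(P) = 2


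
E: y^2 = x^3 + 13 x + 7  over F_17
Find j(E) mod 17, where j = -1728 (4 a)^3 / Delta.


Delta = -16(4 a^3 + 27 b^2) mod 17 = 13
-1728 * (4 a)^3 = -1728 * (4*13)^3 mod 17 = 6
j = 6 * 13^(-1) mod 17 = 7

j = 7 (mod 17)


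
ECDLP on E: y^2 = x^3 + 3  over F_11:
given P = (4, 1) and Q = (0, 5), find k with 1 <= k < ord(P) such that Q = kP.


Enumerate multiples of P until we hit Q = (0, 5):
  1P = (4, 1)
  2P = (7, 4)
  3P = (1, 2)
  4P = (0, 5)
Match found at i = 4.

k = 4


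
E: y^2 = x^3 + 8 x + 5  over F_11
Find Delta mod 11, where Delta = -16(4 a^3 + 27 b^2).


4 a^3 + 27 b^2 = 4*8^3 + 27*5^2 = 2048 + 675 = 2723
Delta = -16 * (2723) = -43568
Delta mod 11 = 3

Delta = 3 (mod 11)


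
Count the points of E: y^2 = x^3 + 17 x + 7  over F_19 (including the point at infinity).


For each x in F_19, count y with y^2 = x^3 + 17 x + 7 mod 19:
  x = 0: RHS = 7, y in [8, 11]  -> 2 point(s)
  x = 1: RHS = 6, y in [5, 14]  -> 2 point(s)
  x = 2: RHS = 11, y in [7, 12]  -> 2 point(s)
  x = 3: RHS = 9, y in [3, 16]  -> 2 point(s)
  x = 4: RHS = 6, y in [5, 14]  -> 2 point(s)
  x = 8: RHS = 9, y in [3, 16]  -> 2 point(s)
  x = 11: RHS = 5, y in [9, 10]  -> 2 point(s)
  x = 12: RHS = 1, y in [1, 18]  -> 2 point(s)
  x = 14: RHS = 6, y in [5, 14]  -> 2 point(s)
  x = 16: RHS = 5, y in [9, 10]  -> 2 point(s)
Affine points: 20. Add the point at infinity: total = 21.

#E(F_19) = 21


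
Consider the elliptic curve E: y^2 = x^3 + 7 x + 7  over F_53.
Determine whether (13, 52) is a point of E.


Check whether y^2 = x^3 + 7 x + 7 (mod 53) for (x, y) = (13, 52).
LHS: y^2 = 52^2 mod 53 = 1
RHS: x^3 + 7 x + 7 = 13^3 + 7*13 + 7 mod 53 = 16
LHS != RHS

No, not on the curve


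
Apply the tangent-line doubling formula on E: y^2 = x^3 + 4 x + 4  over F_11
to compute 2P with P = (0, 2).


Doubling: s = (3 x1^2 + a) / (2 y1)
s = (3*0^2 + 4) / (2*2) mod 11 = 1
x3 = s^2 - 2 x1 mod 11 = 1^2 - 2*0 = 1
y3 = s (x1 - x3) - y1 mod 11 = 1 * (0 - 1) - 2 = 8

2P = (1, 8)


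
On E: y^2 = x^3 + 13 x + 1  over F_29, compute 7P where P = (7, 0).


k = 7 = 111_2 (binary, LSB first: 111)
Double-and-add from P = (7, 0):
  bit 0 = 1: acc = O + (7, 0) = (7, 0)
  bit 1 = 1: acc = (7, 0) + O = (7, 0)
  bit 2 = 1: acc = (7, 0) + O = (7, 0)

7P = (7, 0)


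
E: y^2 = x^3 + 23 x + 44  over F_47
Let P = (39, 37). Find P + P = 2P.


Doubling: s = (3 x1^2 + a) / (2 y1)
s = (3*39^2 + 23) / (2*37) mod 47 = 1
x3 = s^2 - 2 x1 mod 47 = 1^2 - 2*39 = 17
y3 = s (x1 - x3) - y1 mod 47 = 1 * (39 - 17) - 37 = 32

2P = (17, 32)


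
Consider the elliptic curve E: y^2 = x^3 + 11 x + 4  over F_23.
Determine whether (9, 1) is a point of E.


Check whether y^2 = x^3 + 11 x + 4 (mod 23) for (x, y) = (9, 1).
LHS: y^2 = 1^2 mod 23 = 1
RHS: x^3 + 11 x + 4 = 9^3 + 11*9 + 4 mod 23 = 4
LHS != RHS

No, not on the curve


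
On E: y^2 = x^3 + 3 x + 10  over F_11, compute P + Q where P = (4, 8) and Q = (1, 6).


P != Q, so use the chord formula.
s = (y2 - y1) / (x2 - x1) = (9) / (8) mod 11 = 8
x3 = s^2 - x1 - x2 mod 11 = 8^2 - 4 - 1 = 4
y3 = s (x1 - x3) - y1 mod 11 = 8 * (4 - 4) - 8 = 3

P + Q = (4, 3)


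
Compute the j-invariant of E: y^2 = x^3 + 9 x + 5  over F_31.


Delta = -16(4 a^3 + 27 b^2) mod 31 = 18
-1728 * (4 a)^3 = -1728 * (4*9)^3 mod 31 = 8
j = 8 * 18^(-1) mod 31 = 28

j = 28 (mod 31)


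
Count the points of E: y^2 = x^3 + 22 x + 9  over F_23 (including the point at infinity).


For each x in F_23, count y with y^2 = x^3 + 22 x + 9 mod 23:
  x = 0: RHS = 9, y in [3, 20]  -> 2 point(s)
  x = 1: RHS = 9, y in [3, 20]  -> 2 point(s)
  x = 4: RHS = 0, y in [0]  -> 1 point(s)
  x = 6: RHS = 12, y in [9, 14]  -> 2 point(s)
  x = 7: RHS = 0, y in [0]  -> 1 point(s)
  x = 9: RHS = 16, y in [4, 19]  -> 2 point(s)
  x = 11: RHS = 18, y in [8, 15]  -> 2 point(s)
  x = 12: RHS = 0, y in [0]  -> 1 point(s)
  x = 13: RHS = 8, y in [10, 13]  -> 2 point(s)
  x = 14: RHS = 2, y in [5, 18]  -> 2 point(s)
  x = 16: RHS = 18, y in [8, 15]  -> 2 point(s)
  x = 17: RHS = 6, y in [11, 12]  -> 2 point(s)
  x = 18: RHS = 4, y in [2, 21]  -> 2 point(s)
  x = 19: RHS = 18, y in [8, 15]  -> 2 point(s)
  x = 20: RHS = 8, y in [10, 13]  -> 2 point(s)
  x = 21: RHS = 3, y in [7, 16]  -> 2 point(s)
  x = 22: RHS = 9, y in [3, 20]  -> 2 point(s)
Affine points: 31. Add the point at infinity: total = 32.

#E(F_23) = 32


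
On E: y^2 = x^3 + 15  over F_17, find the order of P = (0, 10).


Compute successive multiples of P until we hit O:
  1P = (0, 10)
  2P = (0, 7)
  3P = O

ord(P) = 3


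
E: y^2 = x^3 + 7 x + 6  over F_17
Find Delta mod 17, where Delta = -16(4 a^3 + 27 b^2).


4 a^3 + 27 b^2 = 4*7^3 + 27*6^2 = 1372 + 972 = 2344
Delta = -16 * (2344) = -37504
Delta mod 17 = 15

Delta = 15 (mod 17)


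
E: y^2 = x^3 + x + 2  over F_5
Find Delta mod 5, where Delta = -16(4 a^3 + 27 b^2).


4 a^3 + 27 b^2 = 4*1^3 + 27*2^2 = 4 + 108 = 112
Delta = -16 * (112) = -1792
Delta mod 5 = 3

Delta = 3 (mod 5)


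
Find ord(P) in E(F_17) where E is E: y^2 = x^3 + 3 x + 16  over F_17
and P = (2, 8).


Compute successive multiples of P until we hit O:
  1P = (2, 8)
  2P = (0, 13)
  3P = (0, 4)
  4P = (2, 9)
  5P = O

ord(P) = 5


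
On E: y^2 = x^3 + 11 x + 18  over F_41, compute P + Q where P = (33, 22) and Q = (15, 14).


P != Q, so use the chord formula.
s = (y2 - y1) / (x2 - x1) = (33) / (23) mod 41 = 5
x3 = s^2 - x1 - x2 mod 41 = 5^2 - 33 - 15 = 18
y3 = s (x1 - x3) - y1 mod 41 = 5 * (33 - 18) - 22 = 12

P + Q = (18, 12)


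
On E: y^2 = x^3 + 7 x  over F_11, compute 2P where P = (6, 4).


k = 2 = 10_2 (binary, LSB first: 01)
Double-and-add from P = (6, 4):
  bit 0 = 0: acc unchanged = O
  bit 1 = 1: acc = O + (3, 2) = (3, 2)

2P = (3, 2)


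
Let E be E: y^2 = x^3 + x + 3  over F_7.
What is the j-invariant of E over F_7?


Delta = -16(4 a^3 + 27 b^2) mod 7 = 3
-1728 * (4 a)^3 = -1728 * (4*1)^3 mod 7 = 1
j = 1 * 3^(-1) mod 7 = 5

j = 5 (mod 7)


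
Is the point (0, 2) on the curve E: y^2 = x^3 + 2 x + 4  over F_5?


Check whether y^2 = x^3 + 2 x + 4 (mod 5) for (x, y) = (0, 2).
LHS: y^2 = 2^2 mod 5 = 4
RHS: x^3 + 2 x + 4 = 0^3 + 2*0 + 4 mod 5 = 4
LHS = RHS

Yes, on the curve


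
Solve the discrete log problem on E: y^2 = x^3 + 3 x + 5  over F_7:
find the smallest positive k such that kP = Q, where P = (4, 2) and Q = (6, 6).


Enumerate multiples of P until we hit Q = (6, 6):
  1P = (4, 2)
  2P = (1, 3)
  3P = (6, 1)
  4P = (6, 6)
Match found at i = 4.

k = 4


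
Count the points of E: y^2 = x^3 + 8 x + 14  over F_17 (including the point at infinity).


For each x in F_17, count y with y^2 = x^3 + 8 x + 14 mod 17:
  x = 2: RHS = 4, y in [2, 15]  -> 2 point(s)
  x = 4: RHS = 8, y in [5, 12]  -> 2 point(s)
  x = 5: RHS = 9, y in [3, 14]  -> 2 point(s)
  x = 9: RHS = 16, y in [4, 13]  -> 2 point(s)
  x = 12: RHS = 2, y in [6, 11]  -> 2 point(s)
Affine points: 10. Add the point at infinity: total = 11.

#E(F_17) = 11


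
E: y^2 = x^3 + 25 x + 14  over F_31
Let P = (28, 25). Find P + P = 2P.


Doubling: s = (3 x1^2 + a) / (2 y1)
s = (3*28^2 + 25) / (2*25) mod 31 = 6
x3 = s^2 - 2 x1 mod 31 = 6^2 - 2*28 = 11
y3 = s (x1 - x3) - y1 mod 31 = 6 * (28 - 11) - 25 = 15

2P = (11, 15)


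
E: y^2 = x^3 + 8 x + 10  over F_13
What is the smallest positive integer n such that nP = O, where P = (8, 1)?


Compute successive multiples of P until we hit O:
  1P = (8, 1)
  2P = (0, 6)
  3P = (6, 1)
  4P = (12, 12)
  5P = (3, 3)
  6P = (11, 8)
  7P = (11, 5)
  8P = (3, 10)
  ... (continuing to 13P)
  13P = O

ord(P) = 13


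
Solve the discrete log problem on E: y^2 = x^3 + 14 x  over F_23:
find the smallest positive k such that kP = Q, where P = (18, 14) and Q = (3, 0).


Enumerate multiples of P until we hit Q = (3, 0):
  1P = (18, 14)
  2P = (3, 0)
Match found at i = 2.

k = 2


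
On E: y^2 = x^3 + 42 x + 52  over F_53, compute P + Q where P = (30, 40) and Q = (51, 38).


P != Q, so use the chord formula.
s = (y2 - y1) / (x2 - x1) = (51) / (21) mod 53 = 10
x3 = s^2 - x1 - x2 mod 53 = 10^2 - 30 - 51 = 19
y3 = s (x1 - x3) - y1 mod 53 = 10 * (30 - 19) - 40 = 17

P + Q = (19, 17)


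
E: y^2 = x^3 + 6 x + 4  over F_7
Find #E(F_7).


For each x in F_7, count y with y^2 = x^3 + 6 x + 4 mod 7:
  x = 0: RHS = 4, y in [2, 5]  -> 2 point(s)
  x = 1: RHS = 4, y in [2, 5]  -> 2 point(s)
  x = 3: RHS = 0, y in [0]  -> 1 point(s)
  x = 4: RHS = 1, y in [1, 6]  -> 2 point(s)
  x = 6: RHS = 4, y in [2, 5]  -> 2 point(s)
Affine points: 9. Add the point at infinity: total = 10.

#E(F_7) = 10


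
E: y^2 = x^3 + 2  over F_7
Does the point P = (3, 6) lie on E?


Check whether y^2 = x^3 + 0 x + 2 (mod 7) for (x, y) = (3, 6).
LHS: y^2 = 6^2 mod 7 = 1
RHS: x^3 + 0 x + 2 = 3^3 + 0*3 + 2 mod 7 = 1
LHS = RHS

Yes, on the curve


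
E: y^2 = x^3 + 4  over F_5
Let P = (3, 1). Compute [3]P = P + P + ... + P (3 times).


k = 3 = 11_2 (binary, LSB first: 11)
Double-and-add from P = (3, 1):
  bit 0 = 1: acc = O + (3, 1) = (3, 1)
  bit 1 = 1: acc = (3, 1) + (0, 2) = (1, 0)

3P = (1, 0)


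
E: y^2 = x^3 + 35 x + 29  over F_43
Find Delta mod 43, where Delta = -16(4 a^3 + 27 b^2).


4 a^3 + 27 b^2 = 4*35^3 + 27*29^2 = 171500 + 22707 = 194207
Delta = -16 * (194207) = -3107312
Delta mod 43 = 40

Delta = 40 (mod 43)


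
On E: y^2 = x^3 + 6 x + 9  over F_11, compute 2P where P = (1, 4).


Doubling: s = (3 x1^2 + a) / (2 y1)
s = (3*1^2 + 6) / (2*4) mod 11 = 8
x3 = s^2 - 2 x1 mod 11 = 8^2 - 2*1 = 7
y3 = s (x1 - x3) - y1 mod 11 = 8 * (1 - 7) - 4 = 3

2P = (7, 3)


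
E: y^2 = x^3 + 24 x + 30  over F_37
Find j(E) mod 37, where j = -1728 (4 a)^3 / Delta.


Delta = -16(4 a^3 + 27 b^2) mod 37 = 4
-1728 * (4 a)^3 = -1728 * (4*24)^3 mod 37 = 23
j = 23 * 4^(-1) mod 37 = 15

j = 15 (mod 37)


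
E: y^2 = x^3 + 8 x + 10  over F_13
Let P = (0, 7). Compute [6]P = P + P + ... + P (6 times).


k = 6 = 110_2 (binary, LSB first: 011)
Double-and-add from P = (0, 7):
  bit 0 = 0: acc unchanged = O
  bit 1 = 1: acc = O + (12, 1) = (12, 1)
  bit 2 = 1: acc = (12, 1) + (3, 3) = (8, 1)

6P = (8, 1)


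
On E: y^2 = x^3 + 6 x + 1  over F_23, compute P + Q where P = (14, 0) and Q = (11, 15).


P != Q, so use the chord formula.
s = (y2 - y1) / (x2 - x1) = (15) / (20) mod 23 = 18
x3 = s^2 - x1 - x2 mod 23 = 18^2 - 14 - 11 = 0
y3 = s (x1 - x3) - y1 mod 23 = 18 * (14 - 0) - 0 = 22

P + Q = (0, 22)


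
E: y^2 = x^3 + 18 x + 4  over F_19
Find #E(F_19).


For each x in F_19, count y with y^2 = x^3 + 18 x + 4 mod 19:
  x = 0: RHS = 4, y in [2, 17]  -> 2 point(s)
  x = 1: RHS = 4, y in [2, 17]  -> 2 point(s)
  x = 3: RHS = 9, y in [3, 16]  -> 2 point(s)
  x = 4: RHS = 7, y in [8, 11]  -> 2 point(s)
  x = 6: RHS = 5, y in [9, 10]  -> 2 point(s)
  x = 7: RHS = 17, y in [6, 13]  -> 2 point(s)
  x = 10: RHS = 6, y in [5, 14]  -> 2 point(s)
  x = 14: RHS = 17, y in [6, 13]  -> 2 point(s)
  x = 15: RHS = 1, y in [1, 18]  -> 2 point(s)
  x = 17: RHS = 17, y in [6, 13]  -> 2 point(s)
  x = 18: RHS = 4, y in [2, 17]  -> 2 point(s)
Affine points: 22. Add the point at infinity: total = 23.

#E(F_19) = 23


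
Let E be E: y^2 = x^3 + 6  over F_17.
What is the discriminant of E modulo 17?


4 a^3 + 27 b^2 = 4*0^3 + 27*6^2 = 0 + 972 = 972
Delta = -16 * (972) = -15552
Delta mod 17 = 3

Delta = 3 (mod 17)


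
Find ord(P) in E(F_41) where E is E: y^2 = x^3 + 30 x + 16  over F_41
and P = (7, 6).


Compute successive multiples of P until we hit O:
  1P = (7, 6)
  2P = (37, 23)
  3P = (37, 18)
  4P = (7, 35)
  5P = O

ord(P) = 5


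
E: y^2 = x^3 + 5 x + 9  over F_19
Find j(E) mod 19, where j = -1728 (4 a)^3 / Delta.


Delta = -16(4 a^3 + 27 b^2) mod 19 = 5
-1728 * (4 a)^3 = -1728 * (4*5)^3 mod 19 = 1
j = 1 * 5^(-1) mod 19 = 4

j = 4 (mod 19)


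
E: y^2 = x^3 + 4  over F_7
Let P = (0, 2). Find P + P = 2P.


Doubling: s = (3 x1^2 + a) / (2 y1)
s = (3*0^2 + 0) / (2*2) mod 7 = 0
x3 = s^2 - 2 x1 mod 7 = 0^2 - 2*0 = 0
y3 = s (x1 - x3) - y1 mod 7 = 0 * (0 - 0) - 2 = 5

2P = (0, 5)


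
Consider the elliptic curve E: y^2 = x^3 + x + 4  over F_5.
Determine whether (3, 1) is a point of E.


Check whether y^2 = x^3 + 1 x + 4 (mod 5) for (x, y) = (3, 1).
LHS: y^2 = 1^2 mod 5 = 1
RHS: x^3 + 1 x + 4 = 3^3 + 1*3 + 4 mod 5 = 4
LHS != RHS

No, not on the curve


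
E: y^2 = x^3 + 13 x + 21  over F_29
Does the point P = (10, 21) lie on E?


Check whether y^2 = x^3 + 13 x + 21 (mod 29) for (x, y) = (10, 21).
LHS: y^2 = 21^2 mod 29 = 6
RHS: x^3 + 13 x + 21 = 10^3 + 13*10 + 21 mod 29 = 20
LHS != RHS

No, not on the curve


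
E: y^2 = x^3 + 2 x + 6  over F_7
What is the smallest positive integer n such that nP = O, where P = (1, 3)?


Compute successive multiples of P until we hit O:
  1P = (1, 3)
  2P = (2, 2)
  3P = (5, 1)
  4P = (3, 5)
  5P = (4, 1)
  6P = (4, 6)
  7P = (3, 2)
  8P = (5, 6)
  ... (continuing to 11P)
  11P = O

ord(P) = 11


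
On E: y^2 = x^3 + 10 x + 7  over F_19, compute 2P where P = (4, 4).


Doubling: s = (3 x1^2 + a) / (2 y1)
s = (3*4^2 + 10) / (2*4) mod 19 = 12
x3 = s^2 - 2 x1 mod 19 = 12^2 - 2*4 = 3
y3 = s (x1 - x3) - y1 mod 19 = 12 * (4 - 3) - 4 = 8

2P = (3, 8)


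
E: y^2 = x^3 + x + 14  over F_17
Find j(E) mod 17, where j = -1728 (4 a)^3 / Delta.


Delta = -16(4 a^3 + 27 b^2) mod 17 = 9
-1728 * (4 a)^3 = -1728 * (4*1)^3 mod 17 = 10
j = 10 * 9^(-1) mod 17 = 3

j = 3 (mod 17)


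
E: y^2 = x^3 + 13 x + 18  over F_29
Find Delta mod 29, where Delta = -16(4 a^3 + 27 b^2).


4 a^3 + 27 b^2 = 4*13^3 + 27*18^2 = 8788 + 8748 = 17536
Delta = -16 * (17536) = -280576
Delta mod 29 = 28

Delta = 28 (mod 29)


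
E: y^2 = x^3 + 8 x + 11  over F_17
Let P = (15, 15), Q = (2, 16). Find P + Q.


P != Q, so use the chord formula.
s = (y2 - y1) / (x2 - x1) = (1) / (4) mod 17 = 13
x3 = s^2 - x1 - x2 mod 17 = 13^2 - 15 - 2 = 16
y3 = s (x1 - x3) - y1 mod 17 = 13 * (15 - 16) - 15 = 6

P + Q = (16, 6)


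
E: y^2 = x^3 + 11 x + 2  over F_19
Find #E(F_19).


For each x in F_19, count y with y^2 = x^3 + 11 x + 2 mod 19:
  x = 3: RHS = 5, y in [9, 10]  -> 2 point(s)
  x = 5: RHS = 11, y in [7, 12]  -> 2 point(s)
  x = 7: RHS = 4, y in [2, 17]  -> 2 point(s)
  x = 12: RHS = 0, y in [0]  -> 1 point(s)
  x = 13: RHS = 5, y in [9, 10]  -> 2 point(s)
  x = 18: RHS = 9, y in [3, 16]  -> 2 point(s)
Affine points: 11. Add the point at infinity: total = 12.

#E(F_19) = 12


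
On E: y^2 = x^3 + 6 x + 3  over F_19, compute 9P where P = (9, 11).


k = 9 = 1001_2 (binary, LSB first: 1001)
Double-and-add from P = (9, 11):
  bit 0 = 1: acc = O + (9, 11) = (9, 11)
  bit 1 = 0: acc unchanged = (9, 11)
  bit 2 = 0: acc unchanged = (9, 11)
  bit 3 = 1: acc = (9, 11) + (2, 2) = (5, 5)

9P = (5, 5)


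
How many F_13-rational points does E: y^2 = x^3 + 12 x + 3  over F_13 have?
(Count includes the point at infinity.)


For each x in F_13, count y with y^2 = x^3 + 12 x + 3 mod 13:
  x = 0: RHS = 3, y in [4, 9]  -> 2 point(s)
  x = 1: RHS = 3, y in [4, 9]  -> 2 point(s)
  x = 2: RHS = 9, y in [3, 10]  -> 2 point(s)
  x = 3: RHS = 1, y in [1, 12]  -> 2 point(s)
  x = 7: RHS = 1, y in [1, 12]  -> 2 point(s)
  x = 8: RHS = 0, y in [0]  -> 1 point(s)
  x = 11: RHS = 10, y in [6, 7]  -> 2 point(s)
  x = 12: RHS = 3, y in [4, 9]  -> 2 point(s)
Affine points: 15. Add the point at infinity: total = 16.

#E(F_13) = 16


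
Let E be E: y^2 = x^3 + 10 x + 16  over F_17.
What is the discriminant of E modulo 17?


4 a^3 + 27 b^2 = 4*10^3 + 27*16^2 = 4000 + 6912 = 10912
Delta = -16 * (10912) = -174592
Delta mod 17 = 15

Delta = 15 (mod 17)


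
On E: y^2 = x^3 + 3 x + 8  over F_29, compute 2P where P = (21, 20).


Doubling: s = (3 x1^2 + a) / (2 y1)
s = (3*21^2 + 3) / (2*20) mod 29 = 23
x3 = s^2 - 2 x1 mod 29 = 23^2 - 2*21 = 23
y3 = s (x1 - x3) - y1 mod 29 = 23 * (21 - 23) - 20 = 21

2P = (23, 21)


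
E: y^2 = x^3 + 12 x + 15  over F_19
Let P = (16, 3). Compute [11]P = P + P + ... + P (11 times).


k = 11 = 1011_2 (binary, LSB first: 1101)
Double-and-add from P = (16, 3):
  bit 0 = 1: acc = O + (16, 3) = (16, 3)
  bit 1 = 1: acc = (16, 3) + (15, 13) = (12, 14)
  bit 2 = 0: acc unchanged = (12, 14)
  bit 3 = 1: acc = (12, 14) + (7, 9) = (1, 16)

11P = (1, 16)


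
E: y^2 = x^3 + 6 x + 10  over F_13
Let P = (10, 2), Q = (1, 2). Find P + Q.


P != Q, so use the chord formula.
s = (y2 - y1) / (x2 - x1) = (0) / (4) mod 13 = 0
x3 = s^2 - x1 - x2 mod 13 = 0^2 - 10 - 1 = 2
y3 = s (x1 - x3) - y1 mod 13 = 0 * (10 - 2) - 2 = 11

P + Q = (2, 11)


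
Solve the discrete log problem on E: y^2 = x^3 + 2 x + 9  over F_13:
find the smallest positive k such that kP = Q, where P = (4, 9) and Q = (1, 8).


Enumerate multiples of P until we hit Q = (1, 8):
  1P = (4, 9)
  2P = (1, 8)
Match found at i = 2.

k = 2


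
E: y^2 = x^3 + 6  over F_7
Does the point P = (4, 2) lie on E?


Check whether y^2 = x^3 + 0 x + 6 (mod 7) for (x, y) = (4, 2).
LHS: y^2 = 2^2 mod 7 = 4
RHS: x^3 + 0 x + 6 = 4^3 + 0*4 + 6 mod 7 = 0
LHS != RHS

No, not on the curve


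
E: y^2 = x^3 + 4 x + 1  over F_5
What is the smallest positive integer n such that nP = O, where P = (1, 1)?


Compute successive multiples of P until we hit O:
  1P = (1, 1)
  2P = (4, 1)
  3P = (0, 4)
  4P = (3, 0)
  5P = (0, 1)
  6P = (4, 4)
  7P = (1, 4)
  8P = O

ord(P) = 8


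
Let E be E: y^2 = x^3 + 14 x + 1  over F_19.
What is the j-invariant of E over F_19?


Delta = -16(4 a^3 + 27 b^2) mod 19 = 6
-1728 * (4 a)^3 = -1728 * (4*14)^3 mod 19 = 18
j = 18 * 6^(-1) mod 19 = 3

j = 3 (mod 19)


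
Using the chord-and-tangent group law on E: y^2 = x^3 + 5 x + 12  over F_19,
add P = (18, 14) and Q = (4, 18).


P != Q, so use the chord formula.
s = (y2 - y1) / (x2 - x1) = (4) / (5) mod 19 = 16
x3 = s^2 - x1 - x2 mod 19 = 16^2 - 18 - 4 = 6
y3 = s (x1 - x3) - y1 mod 19 = 16 * (18 - 6) - 14 = 7

P + Q = (6, 7)


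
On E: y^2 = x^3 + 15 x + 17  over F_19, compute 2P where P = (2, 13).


Doubling: s = (3 x1^2 + a) / (2 y1)
s = (3*2^2 + 15) / (2*13) mod 19 = 12
x3 = s^2 - 2 x1 mod 19 = 12^2 - 2*2 = 7
y3 = s (x1 - x3) - y1 mod 19 = 12 * (2 - 7) - 13 = 3

2P = (7, 3)


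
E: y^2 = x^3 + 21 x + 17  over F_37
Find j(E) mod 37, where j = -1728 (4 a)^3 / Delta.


Delta = -16(4 a^3 + 27 b^2) mod 37 = 26
-1728 * (4 a)^3 = -1728 * (4*21)^3 mod 37 = 11
j = 11 * 26^(-1) mod 37 = 36

j = 36 (mod 37)


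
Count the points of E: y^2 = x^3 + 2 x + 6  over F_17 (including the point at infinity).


For each x in F_17, count y with y^2 = x^3 + 2 x + 6 mod 17:
  x = 1: RHS = 9, y in [3, 14]  -> 2 point(s)
  x = 2: RHS = 1, y in [1, 16]  -> 2 point(s)
  x = 6: RHS = 13, y in [8, 9]  -> 2 point(s)
  x = 11: RHS = 16, y in [4, 13]  -> 2 point(s)
  x = 13: RHS = 2, y in [6, 11]  -> 2 point(s)
Affine points: 10. Add the point at infinity: total = 11.

#E(F_17) = 11


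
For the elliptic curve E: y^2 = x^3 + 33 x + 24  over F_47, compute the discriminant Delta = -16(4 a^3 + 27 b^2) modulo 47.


4 a^3 + 27 b^2 = 4*33^3 + 27*24^2 = 143748 + 15552 = 159300
Delta = -16 * (159300) = -2548800
Delta mod 47 = 10

Delta = 10 (mod 47)


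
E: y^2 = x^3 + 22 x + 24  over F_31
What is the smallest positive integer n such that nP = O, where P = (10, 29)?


Compute successive multiples of P until we hit O:
  1P = (10, 29)
  2P = (20, 1)
  3P = (20, 30)
  4P = (10, 2)
  5P = O

ord(P) = 5


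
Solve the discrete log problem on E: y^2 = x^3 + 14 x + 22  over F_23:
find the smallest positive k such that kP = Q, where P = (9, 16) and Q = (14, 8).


Enumerate multiples of P until we hit Q = (14, 8):
  1P = (9, 16)
  2P = (14, 15)
  3P = (12, 3)
  4P = (8, 18)
  5P = (10, 9)
  6P = (7, 16)
  7P = (7, 7)
  8P = (10, 14)
  9P = (8, 5)
  10P = (12, 20)
  11P = (14, 8)
Match found at i = 11.

k = 11


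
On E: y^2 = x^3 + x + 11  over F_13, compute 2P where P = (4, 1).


k = 2 = 10_2 (binary, LSB first: 01)
Double-and-add from P = (4, 1):
  bit 0 = 0: acc unchanged = O
  bit 1 = 1: acc = O + (4, 12) = (4, 12)

2P = (4, 12)


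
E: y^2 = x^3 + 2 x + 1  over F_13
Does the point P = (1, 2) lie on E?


Check whether y^2 = x^3 + 2 x + 1 (mod 13) for (x, y) = (1, 2).
LHS: y^2 = 2^2 mod 13 = 4
RHS: x^3 + 2 x + 1 = 1^3 + 2*1 + 1 mod 13 = 4
LHS = RHS

Yes, on the curve


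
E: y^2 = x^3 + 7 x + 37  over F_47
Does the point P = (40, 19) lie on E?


Check whether y^2 = x^3 + 7 x + 37 (mod 47) for (x, y) = (40, 19).
LHS: y^2 = 19^2 mod 47 = 32
RHS: x^3 + 7 x + 37 = 40^3 + 7*40 + 37 mod 47 = 21
LHS != RHS

No, not on the curve


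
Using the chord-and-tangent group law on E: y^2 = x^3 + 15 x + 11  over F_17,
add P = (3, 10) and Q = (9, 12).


P != Q, so use the chord formula.
s = (y2 - y1) / (x2 - x1) = (2) / (6) mod 17 = 6
x3 = s^2 - x1 - x2 mod 17 = 6^2 - 3 - 9 = 7
y3 = s (x1 - x3) - y1 mod 17 = 6 * (3 - 7) - 10 = 0

P + Q = (7, 0)


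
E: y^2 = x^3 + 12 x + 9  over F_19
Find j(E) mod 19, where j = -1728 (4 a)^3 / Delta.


Delta = -16(4 a^3 + 27 b^2) mod 19 = 13
-1728 * (4 a)^3 = -1728 * (4*12)^3 mod 19 = 12
j = 12 * 13^(-1) mod 19 = 17

j = 17 (mod 19)


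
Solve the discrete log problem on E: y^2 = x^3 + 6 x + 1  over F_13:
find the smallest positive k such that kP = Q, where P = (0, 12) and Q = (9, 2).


Enumerate multiples of P until we hit Q = (9, 2):
  1P = (0, 12)
  2P = (9, 2)
Match found at i = 2.

k = 2


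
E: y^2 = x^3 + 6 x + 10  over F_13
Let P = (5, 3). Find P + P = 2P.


Doubling: s = (3 x1^2 + a) / (2 y1)
s = (3*5^2 + 6) / (2*3) mod 13 = 7
x3 = s^2 - 2 x1 mod 13 = 7^2 - 2*5 = 0
y3 = s (x1 - x3) - y1 mod 13 = 7 * (5 - 0) - 3 = 6

2P = (0, 6)


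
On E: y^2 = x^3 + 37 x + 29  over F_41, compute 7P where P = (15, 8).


k = 7 = 111_2 (binary, LSB first: 111)
Double-and-add from P = (15, 8):
  bit 0 = 1: acc = O + (15, 8) = (15, 8)
  bit 1 = 1: acc = (15, 8) + (13, 40) = (23, 38)
  bit 2 = 1: acc = (23, 38) + (35, 40) = (32, 22)

7P = (32, 22)


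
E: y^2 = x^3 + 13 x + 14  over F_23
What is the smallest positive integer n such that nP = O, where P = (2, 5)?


Compute successive multiples of P until we hit O:
  1P = (2, 5)
  2P = (8, 3)
  3P = (8, 20)
  4P = (2, 18)
  5P = O

ord(P) = 5


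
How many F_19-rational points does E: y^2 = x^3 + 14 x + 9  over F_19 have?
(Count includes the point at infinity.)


For each x in F_19, count y with y^2 = x^3 + 14 x + 9 mod 19:
  x = 0: RHS = 9, y in [3, 16]  -> 2 point(s)
  x = 1: RHS = 5, y in [9, 10]  -> 2 point(s)
  x = 2: RHS = 7, y in [8, 11]  -> 2 point(s)
  x = 6: RHS = 5, y in [9, 10]  -> 2 point(s)
  x = 8: RHS = 6, y in [5, 14]  -> 2 point(s)
  x = 9: RHS = 9, y in [3, 16]  -> 2 point(s)
  x = 10: RHS = 9, y in [3, 16]  -> 2 point(s)
  x = 12: RHS = 5, y in [9, 10]  -> 2 point(s)
  x = 14: RHS = 4, y in [2, 17]  -> 2 point(s)
  x = 16: RHS = 16, y in [4, 15]  -> 2 point(s)
  x = 17: RHS = 11, y in [7, 12]  -> 2 point(s)
Affine points: 22. Add the point at infinity: total = 23.

#E(F_19) = 23


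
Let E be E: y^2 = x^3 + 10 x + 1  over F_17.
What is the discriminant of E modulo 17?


4 a^3 + 27 b^2 = 4*10^3 + 27*1^2 = 4000 + 27 = 4027
Delta = -16 * (4027) = -64432
Delta mod 17 = 15

Delta = 15 (mod 17)


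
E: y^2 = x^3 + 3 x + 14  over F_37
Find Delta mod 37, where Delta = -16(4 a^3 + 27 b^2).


4 a^3 + 27 b^2 = 4*3^3 + 27*14^2 = 108 + 5292 = 5400
Delta = -16 * (5400) = -86400
Delta mod 37 = 32

Delta = 32 (mod 37)


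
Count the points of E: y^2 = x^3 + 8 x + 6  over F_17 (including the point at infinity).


For each x in F_17, count y with y^2 = x^3 + 8 x + 6 mod 17:
  x = 1: RHS = 15, y in [7, 10]  -> 2 point(s)
  x = 2: RHS = 13, y in [8, 9]  -> 2 point(s)
  x = 4: RHS = 0, y in [0]  -> 1 point(s)
  x = 5: RHS = 1, y in [1, 16]  -> 2 point(s)
  x = 6: RHS = 15, y in [7, 10]  -> 2 point(s)
  x = 8: RHS = 4, y in [2, 15]  -> 2 point(s)
  x = 9: RHS = 8, y in [5, 12]  -> 2 point(s)
  x = 10: RHS = 15, y in [7, 10]  -> 2 point(s)
  x = 15: RHS = 16, y in [4, 13]  -> 2 point(s)
Affine points: 17. Add the point at infinity: total = 18.

#E(F_17) = 18


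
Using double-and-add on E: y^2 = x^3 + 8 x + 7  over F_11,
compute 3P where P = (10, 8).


k = 3 = 11_2 (binary, LSB first: 11)
Double-and-add from P = (10, 8):
  bit 0 = 1: acc = O + (10, 8) = (10, 8)
  bit 1 = 1: acc = (10, 8) + (2, 3) = (3, 6)

3P = (3, 6)


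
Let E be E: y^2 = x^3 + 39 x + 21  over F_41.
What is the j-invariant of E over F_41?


Delta = -16(4 a^3 + 27 b^2) mod 41 = 35
-1728 * (4 a)^3 = -1728 * (4*39)^3 mod 41 = 38
j = 38 * 35^(-1) mod 41 = 21

j = 21 (mod 41)


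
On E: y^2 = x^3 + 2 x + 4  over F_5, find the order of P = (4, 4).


Compute successive multiples of P until we hit O:
  1P = (4, 4)
  2P = (2, 1)
  3P = (0, 2)
  4P = (0, 3)
  5P = (2, 4)
  6P = (4, 1)
  7P = O

ord(P) = 7


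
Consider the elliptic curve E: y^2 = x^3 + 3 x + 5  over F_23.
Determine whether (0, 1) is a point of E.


Check whether y^2 = x^3 + 3 x + 5 (mod 23) for (x, y) = (0, 1).
LHS: y^2 = 1^2 mod 23 = 1
RHS: x^3 + 3 x + 5 = 0^3 + 3*0 + 5 mod 23 = 5
LHS != RHS

No, not on the curve


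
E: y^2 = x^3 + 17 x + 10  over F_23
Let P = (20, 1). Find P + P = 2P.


Doubling: s = (3 x1^2 + a) / (2 y1)
s = (3*20^2 + 17) / (2*1) mod 23 = 22
x3 = s^2 - 2 x1 mod 23 = 22^2 - 2*20 = 7
y3 = s (x1 - x3) - y1 mod 23 = 22 * (20 - 7) - 1 = 9

2P = (7, 9)


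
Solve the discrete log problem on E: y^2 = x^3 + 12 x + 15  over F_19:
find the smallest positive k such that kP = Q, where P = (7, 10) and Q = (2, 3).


Enumerate multiples of P until we hit Q = (2, 3):
  1P = (7, 10)
  2P = (16, 3)
  3P = (2, 3)
Match found at i = 3.

k = 3


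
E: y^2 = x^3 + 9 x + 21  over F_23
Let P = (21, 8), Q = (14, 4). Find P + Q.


P != Q, so use the chord formula.
s = (y2 - y1) / (x2 - x1) = (19) / (16) mod 23 = 17
x3 = s^2 - x1 - x2 mod 23 = 17^2 - 21 - 14 = 1
y3 = s (x1 - x3) - y1 mod 23 = 17 * (21 - 1) - 8 = 10

P + Q = (1, 10)


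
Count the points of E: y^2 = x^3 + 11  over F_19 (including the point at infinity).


For each x in F_19, count y with y^2 = x^3 + 0 x + 11 mod 19:
  x = 0: RHS = 11, y in [7, 12]  -> 2 point(s)
  x = 2: RHS = 0, y in [0]  -> 1 point(s)
  x = 3: RHS = 0, y in [0]  -> 1 point(s)
  x = 10: RHS = 4, y in [2, 17]  -> 2 point(s)
  x = 13: RHS = 4, y in [2, 17]  -> 2 point(s)
  x = 14: RHS = 0, y in [0]  -> 1 point(s)
  x = 15: RHS = 4, y in [2, 17]  -> 2 point(s)
Affine points: 11. Add the point at infinity: total = 12.

#E(F_19) = 12


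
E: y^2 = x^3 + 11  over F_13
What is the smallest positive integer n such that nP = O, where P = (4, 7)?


Compute successive multiples of P until we hit O:
  1P = (4, 7)
  2P = (8, 9)
  3P = (11, 9)
  4P = (1, 5)
  5P = (7, 4)
  6P = (3, 5)
  7P = (10, 7)
  8P = (12, 6)
  ... (continuing to 19P)
  19P = O

ord(P) = 19


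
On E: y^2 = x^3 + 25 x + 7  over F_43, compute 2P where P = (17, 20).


Doubling: s = (3 x1^2 + a) / (2 y1)
s = (3*17^2 + 25) / (2*20) mod 43 = 18
x3 = s^2 - 2 x1 mod 43 = 18^2 - 2*17 = 32
y3 = s (x1 - x3) - y1 mod 43 = 18 * (17 - 32) - 20 = 11

2P = (32, 11)


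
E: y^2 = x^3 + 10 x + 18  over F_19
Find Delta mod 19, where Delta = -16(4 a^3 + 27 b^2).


4 a^3 + 27 b^2 = 4*10^3 + 27*18^2 = 4000 + 8748 = 12748
Delta = -16 * (12748) = -203968
Delta mod 19 = 16

Delta = 16 (mod 19)


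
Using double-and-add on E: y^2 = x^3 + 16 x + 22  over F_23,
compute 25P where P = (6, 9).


k = 25 = 11001_2 (binary, LSB first: 10011)
Double-and-add from P = (6, 9):
  bit 0 = 1: acc = O + (6, 9) = (6, 9)
  bit 1 = 0: acc unchanged = (6, 9)
  bit 2 = 0: acc unchanged = (6, 9)
  bit 3 = 1: acc = (6, 9) + (18, 22) = (8, 8)
  bit 4 = 1: acc = (8, 8) + (16, 2) = (1, 4)

25P = (1, 4)


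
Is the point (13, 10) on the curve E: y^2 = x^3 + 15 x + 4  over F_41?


Check whether y^2 = x^3 + 15 x + 4 (mod 41) for (x, y) = (13, 10).
LHS: y^2 = 10^2 mod 41 = 18
RHS: x^3 + 15 x + 4 = 13^3 + 15*13 + 4 mod 41 = 18
LHS = RHS

Yes, on the curve


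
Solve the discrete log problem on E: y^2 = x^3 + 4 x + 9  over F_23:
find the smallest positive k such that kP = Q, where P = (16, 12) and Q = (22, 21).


Enumerate multiples of P until we hit Q = (22, 21):
  1P = (16, 12)
  2P = (22, 2)
  3P = (21, 4)
  4P = (18, 5)
  5P = (7, 14)
  6P = (8, 22)
  7P = (2, 5)
  8P = (11, 2)
  9P = (0, 20)
  10P = (13, 21)
  11P = (3, 18)
  12P = (20, 4)
  13P = (14, 7)
  14P = (5, 4)
  15P = (5, 19)
  16P = (14, 16)
  17P = (20, 19)
  18P = (3, 5)
  19P = (13, 2)
  20P = (0, 3)
  21P = (11, 21)
  22P = (2, 18)
  23P = (8, 1)
  24P = (7, 9)
  25P = (18, 18)
  26P = (21, 19)
  27P = (22, 21)
Match found at i = 27.

k = 27


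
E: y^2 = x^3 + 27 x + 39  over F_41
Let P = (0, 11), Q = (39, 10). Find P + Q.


P != Q, so use the chord formula.
s = (y2 - y1) / (x2 - x1) = (40) / (39) mod 41 = 21
x3 = s^2 - x1 - x2 mod 41 = 21^2 - 0 - 39 = 33
y3 = s (x1 - x3) - y1 mod 41 = 21 * (0 - 33) - 11 = 34

P + Q = (33, 34)


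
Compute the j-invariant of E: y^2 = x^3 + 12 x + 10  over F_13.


Delta = -16(4 a^3 + 27 b^2) mod 13 = 11
-1728 * (4 a)^3 = -1728 * (4*12)^3 mod 13 = 1
j = 1 * 11^(-1) mod 13 = 6

j = 6 (mod 13)


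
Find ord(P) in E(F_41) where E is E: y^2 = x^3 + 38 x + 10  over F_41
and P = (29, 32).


Compute successive multiples of P until we hit O:
  1P = (29, 32)
  2P = (26, 40)
  3P = (25, 12)
  4P = (12, 12)
  5P = (36, 8)
  6P = (7, 39)
  7P = (4, 29)
  8P = (13, 6)
  ... (continuing to 41P)
  41P = O

ord(P) = 41


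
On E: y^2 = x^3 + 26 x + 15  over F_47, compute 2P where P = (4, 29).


Doubling: s = (3 x1^2 + a) / (2 y1)
s = (3*4^2 + 26) / (2*29) mod 47 = 11
x3 = s^2 - 2 x1 mod 47 = 11^2 - 2*4 = 19
y3 = s (x1 - x3) - y1 mod 47 = 11 * (4 - 19) - 29 = 41

2P = (19, 41)


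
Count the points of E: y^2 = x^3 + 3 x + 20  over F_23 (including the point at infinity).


For each x in F_23, count y with y^2 = x^3 + 3 x + 20 mod 23:
  x = 1: RHS = 1, y in [1, 22]  -> 2 point(s)
  x = 4: RHS = 4, y in [2, 21]  -> 2 point(s)
  x = 6: RHS = 1, y in [1, 22]  -> 2 point(s)
  x = 7: RHS = 16, y in [4, 19]  -> 2 point(s)
  x = 8: RHS = 4, y in [2, 21]  -> 2 point(s)
  x = 11: RHS = 4, y in [2, 21]  -> 2 point(s)
  x = 12: RHS = 13, y in [6, 17]  -> 2 point(s)
  x = 13: RHS = 2, y in [5, 18]  -> 2 point(s)
  x = 14: RHS = 0, y in [0]  -> 1 point(s)
  x = 15: RHS = 13, y in [6, 17]  -> 2 point(s)
  x = 16: RHS = 1, y in [1, 22]  -> 2 point(s)
  x = 17: RHS = 16, y in [4, 19]  -> 2 point(s)
  x = 18: RHS = 18, y in [8, 15]  -> 2 point(s)
  x = 19: RHS = 13, y in [6, 17]  -> 2 point(s)
  x = 21: RHS = 6, y in [11, 12]  -> 2 point(s)
  x = 22: RHS = 16, y in [4, 19]  -> 2 point(s)
Affine points: 31. Add the point at infinity: total = 32.

#E(F_23) = 32


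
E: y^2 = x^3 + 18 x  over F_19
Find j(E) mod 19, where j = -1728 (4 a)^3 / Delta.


Delta = -16(4 a^3 + 27 b^2) mod 19 = 7
-1728 * (4 a)^3 = -1728 * (4*18)^3 mod 19 = 12
j = 12 * 7^(-1) mod 19 = 18

j = 18 (mod 19)


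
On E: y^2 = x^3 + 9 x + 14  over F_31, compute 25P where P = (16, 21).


k = 25 = 11001_2 (binary, LSB first: 10011)
Double-and-add from P = (16, 21):
  bit 0 = 1: acc = O + (16, 21) = (16, 21)
  bit 1 = 0: acc unchanged = (16, 21)
  bit 2 = 0: acc unchanged = (16, 21)
  bit 3 = 1: acc = (16, 21) + (20, 14) = (0, 13)
  bit 4 = 1: acc = (0, 13) + (22, 17) = (18, 26)

25P = (18, 26)


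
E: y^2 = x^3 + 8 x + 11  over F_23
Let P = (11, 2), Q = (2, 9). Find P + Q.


P != Q, so use the chord formula.
s = (y2 - y1) / (x2 - x1) = (7) / (14) mod 23 = 12
x3 = s^2 - x1 - x2 mod 23 = 12^2 - 11 - 2 = 16
y3 = s (x1 - x3) - y1 mod 23 = 12 * (11 - 16) - 2 = 7

P + Q = (16, 7)


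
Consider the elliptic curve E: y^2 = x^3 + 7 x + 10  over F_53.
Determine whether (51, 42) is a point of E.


Check whether y^2 = x^3 + 7 x + 10 (mod 53) for (x, y) = (51, 42).
LHS: y^2 = 42^2 mod 53 = 15
RHS: x^3 + 7 x + 10 = 51^3 + 7*51 + 10 mod 53 = 41
LHS != RHS

No, not on the curve


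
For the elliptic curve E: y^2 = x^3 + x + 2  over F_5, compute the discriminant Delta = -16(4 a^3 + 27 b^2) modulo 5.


4 a^3 + 27 b^2 = 4*1^3 + 27*2^2 = 4 + 108 = 112
Delta = -16 * (112) = -1792
Delta mod 5 = 3

Delta = 3 (mod 5)


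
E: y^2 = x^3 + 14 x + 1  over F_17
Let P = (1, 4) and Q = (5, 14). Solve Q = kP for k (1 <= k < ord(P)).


Enumerate multiples of P until we hit Q = (5, 14):
  1P = (1, 4)
  2P = (15, 13)
  3P = (10, 6)
  4P = (5, 14)
Match found at i = 4.

k = 4


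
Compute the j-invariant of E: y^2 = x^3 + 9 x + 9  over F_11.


Delta = -16(4 a^3 + 27 b^2) mod 11 = 5
-1728 * (4 a)^3 = -1728 * (4*9)^3 mod 11 = 6
j = 6 * 5^(-1) mod 11 = 10

j = 10 (mod 11)


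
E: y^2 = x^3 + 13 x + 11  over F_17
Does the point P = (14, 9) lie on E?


Check whether y^2 = x^3 + 13 x + 11 (mod 17) for (x, y) = (14, 9).
LHS: y^2 = 9^2 mod 17 = 13
RHS: x^3 + 13 x + 11 = 14^3 + 13*14 + 11 mod 17 = 13
LHS = RHS

Yes, on the curve


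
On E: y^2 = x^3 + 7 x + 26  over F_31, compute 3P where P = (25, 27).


k = 3 = 11_2 (binary, LSB first: 11)
Double-and-add from P = (25, 27):
  bit 0 = 1: acc = O + (25, 27) = (25, 27)
  bit 1 = 1: acc = (25, 27) + (6, 6) = (5, 0)

3P = (5, 0)


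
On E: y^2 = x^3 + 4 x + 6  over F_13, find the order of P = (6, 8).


Compute successive multiples of P until we hit O:
  1P = (6, 8)
  2P = (11, 9)
  3P = (8, 2)
  4P = (8, 11)
  5P = (11, 4)
  6P = (6, 5)
  7P = O

ord(P) = 7


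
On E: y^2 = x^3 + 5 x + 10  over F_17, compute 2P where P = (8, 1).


Doubling: s = (3 x1^2 + a) / (2 y1)
s = (3*8^2 + 5) / (2*1) mod 17 = 5
x3 = s^2 - 2 x1 mod 17 = 5^2 - 2*8 = 9
y3 = s (x1 - x3) - y1 mod 17 = 5 * (8 - 9) - 1 = 11

2P = (9, 11)
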